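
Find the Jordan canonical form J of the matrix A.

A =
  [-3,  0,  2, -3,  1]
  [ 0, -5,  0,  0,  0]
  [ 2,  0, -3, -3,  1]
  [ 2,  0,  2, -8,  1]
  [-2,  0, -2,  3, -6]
J_2(-5) ⊕ J_1(-5) ⊕ J_1(-5) ⊕ J_1(-5)

The characteristic polynomial is
  det(x·I − A) = x^5 + 25*x^4 + 250*x^3 + 1250*x^2 + 3125*x + 3125 = (x + 5)^5

Eigenvalues and multiplicities (the geometric multiplicity of λ is n − rank(A − λI), which equals the number of Jordan blocks for λ):
  λ = -5: algebraic multiplicity = 5, geometric multiplicity = 4

Determining the block sizes for each eigenvalue:
  λ = -5: 4 blocks summing to 5 forces exactly one block of size 2 and the rest size 1 → block sizes [2, 1, 1, 1]

Assembling the blocks gives a Jordan form
J =
  [-5,  1,  0,  0,  0]
  [ 0, -5,  0,  0,  0]
  [ 0,  0, -5,  0,  0]
  [ 0,  0,  0, -5,  0]
  [ 0,  0,  0,  0, -5]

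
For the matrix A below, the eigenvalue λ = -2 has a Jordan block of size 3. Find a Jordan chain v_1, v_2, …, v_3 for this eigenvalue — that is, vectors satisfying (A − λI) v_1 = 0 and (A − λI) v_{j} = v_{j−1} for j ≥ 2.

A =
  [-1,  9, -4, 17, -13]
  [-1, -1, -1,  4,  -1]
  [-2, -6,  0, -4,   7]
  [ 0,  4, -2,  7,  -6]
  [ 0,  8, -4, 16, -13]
A Jordan chain for λ = -2 of length 3:
v_1 = (2, -2, -4, 0, 0)ᵀ
v_2 = (-9, 11, 22, 0, 0)ᵀ
v_3 = (0, 3, 0, 4, 8)ᵀ

Let N = A − (-2)·I. We want v_3 with N^3 v_3 = 0 but N^2 v_3 ≠ 0; then v_{j-1} := N · v_j for j = 3, …, 2.

Pick v_3 = (0, 3, 0, 4, 8)ᵀ.
Then v_2 = N · v_3 = (-9, 11, 22, 0, 0)ᵀ.
Then v_1 = N · v_2 = (2, -2, -4, 0, 0)ᵀ.

Sanity check: (A − (-2)·I) v_1 = (0, 0, 0, 0, 0)ᵀ = 0. ✓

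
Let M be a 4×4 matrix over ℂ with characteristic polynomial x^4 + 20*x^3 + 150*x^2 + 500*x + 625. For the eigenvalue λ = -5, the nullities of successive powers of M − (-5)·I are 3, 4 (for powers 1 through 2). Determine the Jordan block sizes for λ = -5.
Block sizes for λ = -5: [2, 1, 1]

From the dimensions of kernels of powers, the number of Jordan blocks of size at least j is d_j − d_{j−1} where d_j = dim ker(N^j) (with d_0 = 0). Computing the differences gives [3, 1].
The number of blocks of size exactly k is (#blocks of size ≥ k) − (#blocks of size ≥ k + 1), so the partition is: 2 block(s) of size 1, 1 block(s) of size 2.
In nonincreasing order the block sizes are [2, 1, 1].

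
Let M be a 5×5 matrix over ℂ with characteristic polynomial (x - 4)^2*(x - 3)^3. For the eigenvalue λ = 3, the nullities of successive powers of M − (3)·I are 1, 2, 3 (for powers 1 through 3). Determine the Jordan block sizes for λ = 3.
Block sizes for λ = 3: [3]

From the dimensions of kernels of powers, the number of Jordan blocks of size at least j is d_j − d_{j−1} where d_j = dim ker(N^j) (with d_0 = 0). Computing the differences gives [1, 1, 1].
The number of blocks of size exactly k is (#blocks of size ≥ k) − (#blocks of size ≥ k + 1), so the partition is: 1 block(s) of size 3.
In nonincreasing order the block sizes are [3].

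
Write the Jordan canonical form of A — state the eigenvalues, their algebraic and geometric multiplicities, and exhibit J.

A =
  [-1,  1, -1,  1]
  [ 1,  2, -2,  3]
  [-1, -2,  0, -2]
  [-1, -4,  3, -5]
J_3(-1) ⊕ J_1(-1)

The characteristic polynomial is
  det(x·I − A) = x^4 + 4*x^3 + 6*x^2 + 4*x + 1 = (x + 1)^4

Eigenvalues and multiplicities (the geometric multiplicity of λ is n − rank(A − λI), which equals the number of Jordan blocks for λ):
  λ = -1: algebraic multiplicity = 4, geometric multiplicity = 2

Determining the block sizes for each eigenvalue:
  λ = -1: with am = 4 and gm = 2, the partition is not yet determined (e.g. several partitions of 4 into 2 parts exist). Let N = A − (-1)·I. Computing rank(N^1) = 2, rank(N^2) = 1, rank(N^3) = 0; the number of blocks of size ≥ j is rank(N^{j−1}) − rank(N^j), giving [2, 1, 1]. So we have 1 block(s) of size 3, 1 block(s) of size 1 → block sizes [3, 1]

Assembling the blocks gives a Jordan form
J =
  [-1,  1,  0,  0]
  [ 0, -1,  1,  0]
  [ 0,  0, -1,  0]
  [ 0,  0,  0, -1]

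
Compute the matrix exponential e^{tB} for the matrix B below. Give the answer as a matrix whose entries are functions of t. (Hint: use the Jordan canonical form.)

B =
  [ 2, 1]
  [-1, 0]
e^{tB} =
  [t*exp(t) + exp(t), t*exp(t)]
  [-t*exp(t), -t*exp(t) + exp(t)]

Strategy: write B = P · J · P⁻¹ where J is a Jordan canonical form, so e^{tB} = P · e^{tJ} · P⁻¹, and e^{tJ} can be computed block-by-block.

B has Jordan form
J =
  [1, 1]
  [0, 1]
(up to reordering of blocks).

Per-block formulas:
  For a 2×2 Jordan block J_2(1): exp(t · J_2(1)) = e^(1t)·(I + t·N), where N is the 2×2 nilpotent shift.

After assembling e^{tJ} and conjugating by P, we get:

e^{tB} =
  [t*exp(t) + exp(t), t*exp(t)]
  [-t*exp(t), -t*exp(t) + exp(t)]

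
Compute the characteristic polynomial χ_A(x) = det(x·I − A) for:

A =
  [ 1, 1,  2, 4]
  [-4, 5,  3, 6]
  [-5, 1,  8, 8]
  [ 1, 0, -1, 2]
x^4 - 16*x^3 + 96*x^2 - 256*x + 256

Expanding det(x·I − A) (e.g. by cofactor expansion or by noting that A is similar to its Jordan form J, which has the same characteristic polynomial as A) gives
  χ_A(x) = x^4 - 16*x^3 + 96*x^2 - 256*x + 256
which factors as (x - 4)^4. The eigenvalues (with algebraic multiplicities) are λ = 4 with multiplicity 4.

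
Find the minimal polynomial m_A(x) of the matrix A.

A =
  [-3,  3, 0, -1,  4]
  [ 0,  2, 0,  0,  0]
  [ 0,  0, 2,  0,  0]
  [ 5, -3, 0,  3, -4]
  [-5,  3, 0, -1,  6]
x^2 - 4*x + 4

The characteristic polynomial is χ_A(x) = (x - 2)^5, so the eigenvalues are known. The minimal polynomial is
  m_A(x) = Π_λ (x − λ)^{k_λ}
where k_λ is the size of the *largest* Jordan block for λ (equivalently, the smallest k with (A − λI)^k v = 0 for every generalised eigenvector v of λ).

  λ = 2: largest Jordan block has size 2, contributing (x − 2)^2

So m_A(x) = (x - 2)^2 = x^2 - 4*x + 4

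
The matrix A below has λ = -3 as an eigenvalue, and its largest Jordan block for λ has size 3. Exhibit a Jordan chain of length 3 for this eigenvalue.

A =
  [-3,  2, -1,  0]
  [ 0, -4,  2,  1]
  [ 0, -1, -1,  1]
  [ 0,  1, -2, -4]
A Jordan chain for λ = -3 of length 3:
v_1 = (-1, 0, 0, 0)ᵀ
v_2 = (2, -1, -1, 1)ᵀ
v_3 = (0, 1, 0, 0)ᵀ

Let N = A − (-3)·I. We want v_3 with N^3 v_3 = 0 but N^2 v_3 ≠ 0; then v_{j-1} := N · v_j for j = 3, …, 2.

Pick v_3 = (0, 1, 0, 0)ᵀ.
Then v_2 = N · v_3 = (2, -1, -1, 1)ᵀ.
Then v_1 = N · v_2 = (-1, 0, 0, 0)ᵀ.

Sanity check: (A − (-3)·I) v_1 = (0, 0, 0, 0)ᵀ = 0. ✓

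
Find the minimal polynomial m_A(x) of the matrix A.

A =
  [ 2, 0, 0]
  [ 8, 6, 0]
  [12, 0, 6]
x^2 - 8*x + 12

The characteristic polynomial is χ_A(x) = (x - 6)^2*(x - 2), so the eigenvalues are known. The minimal polynomial is
  m_A(x) = Π_λ (x − λ)^{k_λ}
where k_λ is the size of the *largest* Jordan block for λ (equivalently, the smallest k with (A − λI)^k v = 0 for every generalised eigenvector v of λ).

  λ = 2: largest Jordan block has size 1, contributing (x − 2)
  λ = 6: largest Jordan block has size 1, contributing (x − 6)

So m_A(x) = (x - 6)*(x - 2) = x^2 - 8*x + 12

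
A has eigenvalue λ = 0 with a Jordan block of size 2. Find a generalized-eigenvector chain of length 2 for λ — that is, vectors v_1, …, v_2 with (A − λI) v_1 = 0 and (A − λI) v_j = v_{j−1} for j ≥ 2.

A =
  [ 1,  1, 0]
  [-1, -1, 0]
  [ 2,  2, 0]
A Jordan chain for λ = 0 of length 2:
v_1 = (1, -1, 2)ᵀ
v_2 = (1, 0, 0)ᵀ

Let N = A − (0)·I. We want v_2 with N^2 v_2 = 0 but N^1 v_2 ≠ 0; then v_{j-1} := N · v_j for j = 2, …, 2.

Pick v_2 = (1, 0, 0)ᵀ.
Then v_1 = N · v_2 = (1, -1, 2)ᵀ.

Sanity check: (A − (0)·I) v_1 = (0, 0, 0)ᵀ = 0. ✓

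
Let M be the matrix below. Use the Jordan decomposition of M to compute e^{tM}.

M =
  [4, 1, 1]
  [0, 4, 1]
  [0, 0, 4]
e^{tM} =
  [exp(4*t), t*exp(4*t), t^2*exp(4*t)/2 + t*exp(4*t)]
  [0, exp(4*t), t*exp(4*t)]
  [0, 0, exp(4*t)]

Strategy: write M = P · J · P⁻¹ where J is a Jordan canonical form, so e^{tM} = P · e^{tJ} · P⁻¹, and e^{tJ} can be computed block-by-block.

M has Jordan form
J =
  [4, 1, 0]
  [0, 4, 1]
  [0, 0, 4]
(up to reordering of blocks).

Per-block formulas:
  For a 3×3 Jordan block J_3(4): exp(t · J_3(4)) = e^(4t)·(I + t·N + (t^2/2)·N^2), where N is the 3×3 nilpotent shift.

After assembling e^{tJ} and conjugating by P, we get:

e^{tM} =
  [exp(4*t), t*exp(4*t), t^2*exp(4*t)/2 + t*exp(4*t)]
  [0, exp(4*t), t*exp(4*t)]
  [0, 0, exp(4*t)]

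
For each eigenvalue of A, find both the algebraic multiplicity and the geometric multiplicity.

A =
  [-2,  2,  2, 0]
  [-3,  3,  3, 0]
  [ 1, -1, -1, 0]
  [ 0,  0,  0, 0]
λ = 0: alg = 4, geom = 3

Step 1 — factor the characteristic polynomial to read off the algebraic multiplicities:
  χ_A(x) = x^4

Step 2 — compute geometric multiplicities via the rank-nullity identity g(λ) = n − rank(A − λI):
  rank(A − (0)·I) = 1, so dim ker(A − (0)·I) = n − 1 = 3

Summary:
  λ = 0: algebraic multiplicity = 4, geometric multiplicity = 3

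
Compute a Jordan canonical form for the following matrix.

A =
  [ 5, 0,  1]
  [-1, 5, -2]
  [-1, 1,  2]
J_3(4)

The characteristic polynomial is
  det(x·I − A) = x^3 - 12*x^2 + 48*x - 64 = (x - 4)^3

Eigenvalues and multiplicities (the geometric multiplicity of λ is n − rank(A − λI), which equals the number of Jordan blocks for λ):
  λ = 4: algebraic multiplicity = 3, geometric multiplicity = 1

Determining the block sizes for each eigenvalue:
  λ = 4: one block (gm = 1), so the single block has size am = 3 → block sizes [3]

Assembling the blocks gives a Jordan form
J =
  [4, 1, 0]
  [0, 4, 1]
  [0, 0, 4]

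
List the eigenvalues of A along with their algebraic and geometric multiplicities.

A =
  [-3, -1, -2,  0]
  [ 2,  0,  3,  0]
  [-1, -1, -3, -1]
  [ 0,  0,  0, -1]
λ = -2: alg = 3, geom = 1; λ = -1: alg = 1, geom = 1

Step 1 — factor the characteristic polynomial to read off the algebraic multiplicities:
  χ_A(x) = (x + 1)*(x + 2)^3

Step 2 — compute geometric multiplicities via the rank-nullity identity g(λ) = n − rank(A − λI):
  rank(A − (-2)·I) = 3, so dim ker(A − (-2)·I) = n − 3 = 1
  rank(A − (-1)·I) = 3, so dim ker(A − (-1)·I) = n − 3 = 1

Summary:
  λ = -2: algebraic multiplicity = 3, geometric multiplicity = 1
  λ = -1: algebraic multiplicity = 1, geometric multiplicity = 1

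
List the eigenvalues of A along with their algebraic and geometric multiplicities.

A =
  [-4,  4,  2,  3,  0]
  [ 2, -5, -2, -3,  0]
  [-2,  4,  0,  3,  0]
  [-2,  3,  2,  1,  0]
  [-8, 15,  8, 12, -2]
λ = -2: alg = 5, geom = 3

Step 1 — factor the characteristic polynomial to read off the algebraic multiplicities:
  χ_A(x) = (x + 2)^5

Step 2 — compute geometric multiplicities via the rank-nullity identity g(λ) = n − rank(A − λI):
  rank(A − (-2)·I) = 2, so dim ker(A − (-2)·I) = n − 2 = 3

Summary:
  λ = -2: algebraic multiplicity = 5, geometric multiplicity = 3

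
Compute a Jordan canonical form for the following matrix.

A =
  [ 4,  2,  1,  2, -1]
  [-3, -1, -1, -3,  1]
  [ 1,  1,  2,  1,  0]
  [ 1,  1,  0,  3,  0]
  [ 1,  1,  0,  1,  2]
J_2(2) ⊕ J_2(2) ⊕ J_1(2)

The characteristic polynomial is
  det(x·I − A) = x^5 - 10*x^4 + 40*x^3 - 80*x^2 + 80*x - 32 = (x - 2)^5

Eigenvalues and multiplicities (the geometric multiplicity of λ is n − rank(A − λI), which equals the number of Jordan blocks for λ):
  λ = 2: algebraic multiplicity = 5, geometric multiplicity = 3

Determining the block sizes for each eigenvalue:
  λ = 2: with am = 5 and gm = 3, the partition is not yet determined (e.g. several partitions of 5 into 3 parts exist). Let N = A − (2)·I. Computing rank(N^1) = 2, rank(N^2) = 0; the number of blocks of size ≥ j is rank(N^{j−1}) − rank(N^j), giving [3, 2]. So we have 2 block(s) of size 2, 1 block(s) of size 1 → block sizes [2, 2, 1]

Assembling the blocks gives a Jordan form
J =
  [2, 1, 0, 0, 0]
  [0, 2, 0, 0, 0]
  [0, 0, 2, 1, 0]
  [0, 0, 0, 2, 0]
  [0, 0, 0, 0, 2]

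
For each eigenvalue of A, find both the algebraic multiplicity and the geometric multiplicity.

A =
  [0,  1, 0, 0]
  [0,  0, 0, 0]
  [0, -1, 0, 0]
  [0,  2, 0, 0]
λ = 0: alg = 4, geom = 3

Step 1 — factor the characteristic polynomial to read off the algebraic multiplicities:
  χ_A(x) = x^4

Step 2 — compute geometric multiplicities via the rank-nullity identity g(λ) = n − rank(A − λI):
  rank(A − (0)·I) = 1, so dim ker(A − (0)·I) = n − 1 = 3

Summary:
  λ = 0: algebraic multiplicity = 4, geometric multiplicity = 3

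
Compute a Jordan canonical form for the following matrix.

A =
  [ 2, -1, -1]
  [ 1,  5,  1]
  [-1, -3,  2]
J_3(3)

The characteristic polynomial is
  det(x·I − A) = x^3 - 9*x^2 + 27*x - 27 = (x - 3)^3

Eigenvalues and multiplicities (the geometric multiplicity of λ is n − rank(A − λI), which equals the number of Jordan blocks for λ):
  λ = 3: algebraic multiplicity = 3, geometric multiplicity = 1

Determining the block sizes for each eigenvalue:
  λ = 3: one block (gm = 1), so the single block has size am = 3 → block sizes [3]

Assembling the blocks gives a Jordan form
J =
  [3, 1, 0]
  [0, 3, 1]
  [0, 0, 3]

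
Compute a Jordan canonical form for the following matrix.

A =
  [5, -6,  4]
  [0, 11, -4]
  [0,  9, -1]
J_2(5) ⊕ J_1(5)

The characteristic polynomial is
  det(x·I − A) = x^3 - 15*x^2 + 75*x - 125 = (x - 5)^3

Eigenvalues and multiplicities (the geometric multiplicity of λ is n − rank(A − λI), which equals the number of Jordan blocks for λ):
  λ = 5: algebraic multiplicity = 3, geometric multiplicity = 2

Determining the block sizes for each eigenvalue:
  λ = 5: 2 blocks summing to 3 forces exactly one block of size 2 and the rest size 1 → block sizes [2, 1]

Assembling the blocks gives a Jordan form
J =
  [5, 1, 0]
  [0, 5, 0]
  [0, 0, 5]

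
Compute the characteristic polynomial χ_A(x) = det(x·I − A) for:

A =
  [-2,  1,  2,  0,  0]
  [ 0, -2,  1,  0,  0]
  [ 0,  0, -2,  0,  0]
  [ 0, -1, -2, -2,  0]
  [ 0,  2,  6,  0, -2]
x^5 + 10*x^4 + 40*x^3 + 80*x^2 + 80*x + 32

Expanding det(x·I − A) (e.g. by cofactor expansion or by noting that A is similar to its Jordan form J, which has the same characteristic polynomial as A) gives
  χ_A(x) = x^5 + 10*x^4 + 40*x^3 + 80*x^2 + 80*x + 32
which factors as (x + 2)^5. The eigenvalues (with algebraic multiplicities) are λ = -2 with multiplicity 5.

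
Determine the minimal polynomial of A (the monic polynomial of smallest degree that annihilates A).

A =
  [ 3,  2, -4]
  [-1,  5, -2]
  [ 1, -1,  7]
x^3 - 15*x^2 + 75*x - 125

The characteristic polynomial is χ_A(x) = (x - 5)^3, so the eigenvalues are known. The minimal polynomial is
  m_A(x) = Π_λ (x − λ)^{k_λ}
where k_λ is the size of the *largest* Jordan block for λ (equivalently, the smallest k with (A − λI)^k v = 0 for every generalised eigenvector v of λ).

  λ = 5: largest Jordan block has size 3, contributing (x − 5)^3

So m_A(x) = (x - 5)^3 = x^3 - 15*x^2 + 75*x - 125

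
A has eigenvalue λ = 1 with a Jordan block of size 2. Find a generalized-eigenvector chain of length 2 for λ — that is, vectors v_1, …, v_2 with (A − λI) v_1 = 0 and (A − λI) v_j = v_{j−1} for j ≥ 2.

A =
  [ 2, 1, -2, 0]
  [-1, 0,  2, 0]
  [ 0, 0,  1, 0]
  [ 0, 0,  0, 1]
A Jordan chain for λ = 1 of length 2:
v_1 = (1, -1, 0, 0)ᵀ
v_2 = (1, 0, 0, 0)ᵀ

Let N = A − (1)·I. We want v_2 with N^2 v_2 = 0 but N^1 v_2 ≠ 0; then v_{j-1} := N · v_j for j = 2, …, 2.

Pick v_2 = (1, 0, 0, 0)ᵀ.
Then v_1 = N · v_2 = (1, -1, 0, 0)ᵀ.

Sanity check: (A − (1)·I) v_1 = (0, 0, 0, 0)ᵀ = 0. ✓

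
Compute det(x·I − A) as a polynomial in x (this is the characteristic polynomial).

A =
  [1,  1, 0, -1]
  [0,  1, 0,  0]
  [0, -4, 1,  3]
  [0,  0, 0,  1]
x^4 - 4*x^3 + 6*x^2 - 4*x + 1

Expanding det(x·I − A) (e.g. by cofactor expansion or by noting that A is similar to its Jordan form J, which has the same characteristic polynomial as A) gives
  χ_A(x) = x^4 - 4*x^3 + 6*x^2 - 4*x + 1
which factors as (x - 1)^4. The eigenvalues (with algebraic multiplicities) are λ = 1 with multiplicity 4.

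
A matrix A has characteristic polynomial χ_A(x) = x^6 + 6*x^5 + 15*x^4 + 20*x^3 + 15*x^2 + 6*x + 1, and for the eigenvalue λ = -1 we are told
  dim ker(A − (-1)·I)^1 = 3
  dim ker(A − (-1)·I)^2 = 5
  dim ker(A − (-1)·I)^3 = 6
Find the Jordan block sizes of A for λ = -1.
Block sizes for λ = -1: [3, 2, 1]

From the dimensions of kernels of powers, the number of Jordan blocks of size at least j is d_j − d_{j−1} where d_j = dim ker(N^j) (with d_0 = 0). Computing the differences gives [3, 2, 1].
The number of blocks of size exactly k is (#blocks of size ≥ k) − (#blocks of size ≥ k + 1), so the partition is: 1 block(s) of size 1, 1 block(s) of size 2, 1 block(s) of size 3.
In nonincreasing order the block sizes are [3, 2, 1].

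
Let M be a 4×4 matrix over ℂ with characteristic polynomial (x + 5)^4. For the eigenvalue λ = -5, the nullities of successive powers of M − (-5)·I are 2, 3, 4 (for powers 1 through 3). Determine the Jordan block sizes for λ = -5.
Block sizes for λ = -5: [3, 1]

From the dimensions of kernels of powers, the number of Jordan blocks of size at least j is d_j − d_{j−1} where d_j = dim ker(N^j) (with d_0 = 0). Computing the differences gives [2, 1, 1].
The number of blocks of size exactly k is (#blocks of size ≥ k) − (#blocks of size ≥ k + 1), so the partition is: 1 block(s) of size 1, 1 block(s) of size 3.
In nonincreasing order the block sizes are [3, 1].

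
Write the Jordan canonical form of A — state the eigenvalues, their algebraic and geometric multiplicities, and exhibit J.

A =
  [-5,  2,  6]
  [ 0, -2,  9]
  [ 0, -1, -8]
J_2(-5) ⊕ J_1(-5)

The characteristic polynomial is
  det(x·I − A) = x^3 + 15*x^2 + 75*x + 125 = (x + 5)^3

Eigenvalues and multiplicities (the geometric multiplicity of λ is n − rank(A − λI), which equals the number of Jordan blocks for λ):
  λ = -5: algebraic multiplicity = 3, geometric multiplicity = 2

Determining the block sizes for each eigenvalue:
  λ = -5: 2 blocks summing to 3 forces exactly one block of size 2 and the rest size 1 → block sizes [2, 1]

Assembling the blocks gives a Jordan form
J =
  [-5,  1,  0]
  [ 0, -5,  0]
  [ 0,  0, -5]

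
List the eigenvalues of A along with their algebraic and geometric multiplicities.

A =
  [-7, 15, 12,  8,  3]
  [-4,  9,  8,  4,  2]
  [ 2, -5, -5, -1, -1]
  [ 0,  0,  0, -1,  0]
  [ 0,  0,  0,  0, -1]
λ = -1: alg = 5, geom = 3

Step 1 — factor the characteristic polynomial to read off the algebraic multiplicities:
  χ_A(x) = (x + 1)^5

Step 2 — compute geometric multiplicities via the rank-nullity identity g(λ) = n − rank(A − λI):
  rank(A − (-1)·I) = 2, so dim ker(A − (-1)·I) = n − 2 = 3

Summary:
  λ = -1: algebraic multiplicity = 5, geometric multiplicity = 3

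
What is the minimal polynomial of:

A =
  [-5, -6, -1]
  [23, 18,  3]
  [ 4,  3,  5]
x^3 - 18*x^2 + 108*x - 216

The characteristic polynomial is χ_A(x) = (x - 6)^3, so the eigenvalues are known. The minimal polynomial is
  m_A(x) = Π_λ (x − λ)^{k_λ}
where k_λ is the size of the *largest* Jordan block for λ (equivalently, the smallest k with (A − λI)^k v = 0 for every generalised eigenvector v of λ).

  λ = 6: largest Jordan block has size 3, contributing (x − 6)^3

So m_A(x) = (x - 6)^3 = x^3 - 18*x^2 + 108*x - 216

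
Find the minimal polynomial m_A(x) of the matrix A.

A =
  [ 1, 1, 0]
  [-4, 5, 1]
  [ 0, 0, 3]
x^3 - 9*x^2 + 27*x - 27

The characteristic polynomial is χ_A(x) = (x - 3)^3, so the eigenvalues are known. The minimal polynomial is
  m_A(x) = Π_λ (x − λ)^{k_λ}
where k_λ is the size of the *largest* Jordan block for λ (equivalently, the smallest k with (A − λI)^k v = 0 for every generalised eigenvector v of λ).

  λ = 3: largest Jordan block has size 3, contributing (x − 3)^3

So m_A(x) = (x - 3)^3 = x^3 - 9*x^2 + 27*x - 27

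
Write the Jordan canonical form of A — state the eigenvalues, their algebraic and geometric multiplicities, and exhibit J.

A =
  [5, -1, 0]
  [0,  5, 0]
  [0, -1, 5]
J_2(5) ⊕ J_1(5)

The characteristic polynomial is
  det(x·I − A) = x^3 - 15*x^2 + 75*x - 125 = (x - 5)^3

Eigenvalues and multiplicities (the geometric multiplicity of λ is n − rank(A − λI), which equals the number of Jordan blocks for λ):
  λ = 5: algebraic multiplicity = 3, geometric multiplicity = 2

Determining the block sizes for each eigenvalue:
  λ = 5: 2 blocks summing to 3 forces exactly one block of size 2 and the rest size 1 → block sizes [2, 1]

Assembling the blocks gives a Jordan form
J =
  [5, 1, 0]
  [0, 5, 0]
  [0, 0, 5]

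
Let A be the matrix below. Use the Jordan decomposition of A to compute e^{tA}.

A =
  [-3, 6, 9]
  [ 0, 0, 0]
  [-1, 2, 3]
e^{tA} =
  [1 - 3*t, 6*t, 9*t]
  [0, 1, 0]
  [-t, 2*t, 3*t + 1]

Strategy: write A = P · J · P⁻¹ where J is a Jordan canonical form, so e^{tA} = P · e^{tJ} · P⁻¹, and e^{tJ} can be computed block-by-block.

A has Jordan form
J =
  [0, 1, 0]
  [0, 0, 0]
  [0, 0, 0]
(up to reordering of blocks).

Per-block formulas:
  For a 1×1 block at λ = 0: exp(t · [0]) = [e^(0t)].
  For a 2×2 Jordan block J_2(0): exp(t · J_2(0)) = e^(0t)·(I + t·N), where N is the 2×2 nilpotent shift.

After assembling e^{tJ} and conjugating by P, we get:

e^{tA} =
  [1 - 3*t, 6*t, 9*t]
  [0, 1, 0]
  [-t, 2*t, 3*t + 1]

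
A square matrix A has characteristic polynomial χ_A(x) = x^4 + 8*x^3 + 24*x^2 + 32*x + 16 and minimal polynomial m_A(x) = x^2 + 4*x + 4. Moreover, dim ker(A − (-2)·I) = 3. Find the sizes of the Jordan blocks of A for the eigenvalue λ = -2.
Block sizes for λ = -2: [2, 1, 1]

Step 1 — from the characteristic polynomial, algebraic multiplicity of λ = -2 is 4. From dim ker(A − (-2)·I) = 3, there are exactly 3 Jordan blocks for λ = -2.
Step 2 — from the minimal polynomial, the factor (x + 2)^2 tells us the largest block for λ = -2 has size 2.
Step 3 — with total size 4, 3 blocks, and largest block 2, the block sizes (in nonincreasing order) are [2, 1, 1].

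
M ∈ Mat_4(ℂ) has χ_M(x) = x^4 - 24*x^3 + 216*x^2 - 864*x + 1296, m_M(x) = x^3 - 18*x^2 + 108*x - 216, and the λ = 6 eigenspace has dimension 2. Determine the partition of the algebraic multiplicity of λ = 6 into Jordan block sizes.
Block sizes for λ = 6: [3, 1]

Step 1 — from the characteristic polynomial, algebraic multiplicity of λ = 6 is 4. From dim ker(M − (6)·I) = 2, there are exactly 2 Jordan blocks for λ = 6.
Step 2 — from the minimal polynomial, the factor (x − 6)^3 tells us the largest block for λ = 6 has size 3.
Step 3 — with total size 4, 2 blocks, and largest block 3, the block sizes (in nonincreasing order) are [3, 1].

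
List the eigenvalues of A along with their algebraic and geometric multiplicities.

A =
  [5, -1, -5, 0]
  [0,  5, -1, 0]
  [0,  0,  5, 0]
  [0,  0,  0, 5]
λ = 5: alg = 4, geom = 2

Step 1 — factor the characteristic polynomial to read off the algebraic multiplicities:
  χ_A(x) = (x - 5)^4

Step 2 — compute geometric multiplicities via the rank-nullity identity g(λ) = n − rank(A − λI):
  rank(A − (5)·I) = 2, so dim ker(A − (5)·I) = n − 2 = 2

Summary:
  λ = 5: algebraic multiplicity = 4, geometric multiplicity = 2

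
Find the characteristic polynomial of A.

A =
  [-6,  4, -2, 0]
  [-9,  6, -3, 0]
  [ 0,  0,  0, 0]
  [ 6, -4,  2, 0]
x^4

Expanding det(x·I − A) (e.g. by cofactor expansion or by noting that A is similar to its Jordan form J, which has the same characteristic polynomial as A) gives
  χ_A(x) = x^4
which factors as x^4. The eigenvalues (with algebraic multiplicities) are λ = 0 with multiplicity 4.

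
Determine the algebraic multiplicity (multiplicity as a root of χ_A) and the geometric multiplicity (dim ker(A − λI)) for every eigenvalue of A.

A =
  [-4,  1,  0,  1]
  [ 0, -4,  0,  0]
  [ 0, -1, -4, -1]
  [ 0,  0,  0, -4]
λ = -4: alg = 4, geom = 3

Step 1 — factor the characteristic polynomial to read off the algebraic multiplicities:
  χ_A(x) = (x + 4)^4

Step 2 — compute geometric multiplicities via the rank-nullity identity g(λ) = n − rank(A − λI):
  rank(A − (-4)·I) = 1, so dim ker(A − (-4)·I) = n − 1 = 3

Summary:
  λ = -4: algebraic multiplicity = 4, geometric multiplicity = 3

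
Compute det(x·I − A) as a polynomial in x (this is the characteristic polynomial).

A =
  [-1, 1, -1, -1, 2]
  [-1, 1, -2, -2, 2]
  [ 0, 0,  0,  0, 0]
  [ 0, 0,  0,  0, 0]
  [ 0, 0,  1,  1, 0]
x^5

Expanding det(x·I − A) (e.g. by cofactor expansion or by noting that A is similar to its Jordan form J, which has the same characteristic polynomial as A) gives
  χ_A(x) = x^5
which factors as x^5. The eigenvalues (with algebraic multiplicities) are λ = 0 with multiplicity 5.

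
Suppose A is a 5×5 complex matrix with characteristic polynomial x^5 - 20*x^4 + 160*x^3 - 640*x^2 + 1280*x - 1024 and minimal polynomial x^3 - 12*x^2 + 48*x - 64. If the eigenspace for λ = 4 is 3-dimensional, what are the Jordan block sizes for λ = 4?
Block sizes for λ = 4: [3, 1, 1]

Step 1 — from the characteristic polynomial, algebraic multiplicity of λ = 4 is 5. From dim ker(A − (4)·I) = 3, there are exactly 3 Jordan blocks for λ = 4.
Step 2 — from the minimal polynomial, the factor (x − 4)^3 tells us the largest block for λ = 4 has size 3.
Step 3 — with total size 5, 3 blocks, and largest block 3, the block sizes (in nonincreasing order) are [3, 1, 1].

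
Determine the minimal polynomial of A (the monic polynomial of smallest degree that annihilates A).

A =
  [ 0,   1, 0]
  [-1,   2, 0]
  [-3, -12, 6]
x^3 - 8*x^2 + 13*x - 6

The characteristic polynomial is χ_A(x) = (x - 6)*(x - 1)^2, so the eigenvalues are known. The minimal polynomial is
  m_A(x) = Π_λ (x − λ)^{k_λ}
where k_λ is the size of the *largest* Jordan block for λ (equivalently, the smallest k with (A − λI)^k v = 0 for every generalised eigenvector v of λ).

  λ = 1: largest Jordan block has size 2, contributing (x − 1)^2
  λ = 6: largest Jordan block has size 1, contributing (x − 6)

So m_A(x) = (x - 6)*(x - 1)^2 = x^3 - 8*x^2 + 13*x - 6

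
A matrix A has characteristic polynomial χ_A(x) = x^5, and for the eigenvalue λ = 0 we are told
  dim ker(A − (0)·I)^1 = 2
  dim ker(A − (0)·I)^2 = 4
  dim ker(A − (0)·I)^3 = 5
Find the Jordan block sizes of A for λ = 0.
Block sizes for λ = 0: [3, 2]

From the dimensions of kernels of powers, the number of Jordan blocks of size at least j is d_j − d_{j−1} where d_j = dim ker(N^j) (with d_0 = 0). Computing the differences gives [2, 2, 1].
The number of blocks of size exactly k is (#blocks of size ≥ k) − (#blocks of size ≥ k + 1), so the partition is: 1 block(s) of size 2, 1 block(s) of size 3.
In nonincreasing order the block sizes are [3, 2].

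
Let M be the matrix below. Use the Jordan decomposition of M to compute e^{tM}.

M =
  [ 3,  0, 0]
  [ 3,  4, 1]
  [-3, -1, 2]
e^{tM} =
  [exp(3*t), 0, 0]
  [3*t*exp(3*t), t*exp(3*t) + exp(3*t), t*exp(3*t)]
  [-3*t*exp(3*t), -t*exp(3*t), -t*exp(3*t) + exp(3*t)]

Strategy: write M = P · J · P⁻¹ where J is a Jordan canonical form, so e^{tM} = P · e^{tJ} · P⁻¹, and e^{tJ} can be computed block-by-block.

M has Jordan form
J =
  [3, 1, 0]
  [0, 3, 0]
  [0, 0, 3]
(up to reordering of blocks).

Per-block formulas:
  For a 2×2 Jordan block J_2(3): exp(t · J_2(3)) = e^(3t)·(I + t·N), where N is the 2×2 nilpotent shift.
  For a 1×1 block at λ = 3: exp(t · [3]) = [e^(3t)].

After assembling e^{tJ} and conjugating by P, we get:

e^{tM} =
  [exp(3*t), 0, 0]
  [3*t*exp(3*t), t*exp(3*t) + exp(3*t), t*exp(3*t)]
  [-3*t*exp(3*t), -t*exp(3*t), -t*exp(3*t) + exp(3*t)]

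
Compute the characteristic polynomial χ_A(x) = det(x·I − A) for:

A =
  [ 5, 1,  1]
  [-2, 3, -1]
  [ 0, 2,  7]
x^3 - 15*x^2 + 75*x - 125

Expanding det(x·I − A) (e.g. by cofactor expansion or by noting that A is similar to its Jordan form J, which has the same characteristic polynomial as A) gives
  χ_A(x) = x^3 - 15*x^2 + 75*x - 125
which factors as (x - 5)^3. The eigenvalues (with algebraic multiplicities) are λ = 5 with multiplicity 3.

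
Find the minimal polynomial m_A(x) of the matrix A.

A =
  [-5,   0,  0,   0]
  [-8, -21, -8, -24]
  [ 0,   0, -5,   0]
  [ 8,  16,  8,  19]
x^2 + 2*x - 15

The characteristic polynomial is χ_A(x) = (x - 3)*(x + 5)^3, so the eigenvalues are known. The minimal polynomial is
  m_A(x) = Π_λ (x − λ)^{k_λ}
where k_λ is the size of the *largest* Jordan block for λ (equivalently, the smallest k with (A − λI)^k v = 0 for every generalised eigenvector v of λ).

  λ = -5: largest Jordan block has size 1, contributing (x + 5)
  λ = 3: largest Jordan block has size 1, contributing (x − 3)

So m_A(x) = (x - 3)*(x + 5) = x^2 + 2*x - 15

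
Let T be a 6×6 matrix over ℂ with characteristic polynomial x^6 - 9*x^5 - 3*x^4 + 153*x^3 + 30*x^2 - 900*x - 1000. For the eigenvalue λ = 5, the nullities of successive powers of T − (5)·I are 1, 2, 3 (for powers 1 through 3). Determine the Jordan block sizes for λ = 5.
Block sizes for λ = 5: [3]

From the dimensions of kernels of powers, the number of Jordan blocks of size at least j is d_j − d_{j−1} where d_j = dim ker(N^j) (with d_0 = 0). Computing the differences gives [1, 1, 1].
The number of blocks of size exactly k is (#blocks of size ≥ k) − (#blocks of size ≥ k + 1), so the partition is: 1 block(s) of size 3.
In nonincreasing order the block sizes are [3].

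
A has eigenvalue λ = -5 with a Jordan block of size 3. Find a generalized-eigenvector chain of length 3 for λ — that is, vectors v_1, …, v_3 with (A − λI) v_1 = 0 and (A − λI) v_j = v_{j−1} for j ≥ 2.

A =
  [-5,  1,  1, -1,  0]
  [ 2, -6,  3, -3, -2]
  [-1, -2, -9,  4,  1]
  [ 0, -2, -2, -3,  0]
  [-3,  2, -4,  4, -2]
A Jordan chain for λ = -5 of length 3:
v_1 = (1, 1, -3, -2, -1)ᵀ
v_2 = (0, 2, -1, 0, -3)ᵀ
v_3 = (1, 0, 0, 0, 0)ᵀ

Let N = A − (-5)·I. We want v_3 with N^3 v_3 = 0 but N^2 v_3 ≠ 0; then v_{j-1} := N · v_j for j = 3, …, 2.

Pick v_3 = (1, 0, 0, 0, 0)ᵀ.
Then v_2 = N · v_3 = (0, 2, -1, 0, -3)ᵀ.
Then v_1 = N · v_2 = (1, 1, -3, -2, -1)ᵀ.

Sanity check: (A − (-5)·I) v_1 = (0, 0, 0, 0, 0)ᵀ = 0. ✓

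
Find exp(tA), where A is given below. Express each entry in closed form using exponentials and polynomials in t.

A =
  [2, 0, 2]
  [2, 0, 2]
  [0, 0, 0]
e^{tA} =
  [exp(2*t), 0, exp(2*t) - 1]
  [exp(2*t) - 1, 1, exp(2*t) - 1]
  [0, 0, 1]

Strategy: write A = P · J · P⁻¹ where J is a Jordan canonical form, so e^{tA} = P · e^{tJ} · P⁻¹, and e^{tJ} can be computed block-by-block.

A has Jordan form
J =
  [0, 0, 0]
  [0, 0, 0]
  [0, 0, 2]
(up to reordering of blocks).

Per-block formulas:
  For a 1×1 block at λ = 0: exp(t · [0]) = [e^(0t)].
  For a 1×1 block at λ = 2: exp(t · [2]) = [e^(2t)].

After assembling e^{tJ} and conjugating by P, we get:

e^{tA} =
  [exp(2*t), 0, exp(2*t) - 1]
  [exp(2*t) - 1, 1, exp(2*t) - 1]
  [0, 0, 1]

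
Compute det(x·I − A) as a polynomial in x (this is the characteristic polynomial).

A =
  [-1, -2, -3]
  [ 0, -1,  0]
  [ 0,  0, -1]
x^3 + 3*x^2 + 3*x + 1

Expanding det(x·I − A) (e.g. by cofactor expansion or by noting that A is similar to its Jordan form J, which has the same characteristic polynomial as A) gives
  χ_A(x) = x^3 + 3*x^2 + 3*x + 1
which factors as (x + 1)^3. The eigenvalues (with algebraic multiplicities) are λ = -1 with multiplicity 3.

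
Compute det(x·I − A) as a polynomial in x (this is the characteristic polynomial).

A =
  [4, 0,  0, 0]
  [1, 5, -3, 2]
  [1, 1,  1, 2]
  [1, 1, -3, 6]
x^4 - 16*x^3 + 96*x^2 - 256*x + 256

Expanding det(x·I − A) (e.g. by cofactor expansion or by noting that A is similar to its Jordan form J, which has the same characteristic polynomial as A) gives
  χ_A(x) = x^4 - 16*x^3 + 96*x^2 - 256*x + 256
which factors as (x - 4)^4. The eigenvalues (with algebraic multiplicities) are λ = 4 with multiplicity 4.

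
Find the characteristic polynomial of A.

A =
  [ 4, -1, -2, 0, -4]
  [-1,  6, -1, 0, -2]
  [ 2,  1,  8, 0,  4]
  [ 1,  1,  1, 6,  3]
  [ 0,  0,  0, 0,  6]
x^5 - 30*x^4 + 360*x^3 - 2160*x^2 + 6480*x - 7776

Expanding det(x·I − A) (e.g. by cofactor expansion or by noting that A is similar to its Jordan form J, which has the same characteristic polynomial as A) gives
  χ_A(x) = x^5 - 30*x^4 + 360*x^3 - 2160*x^2 + 6480*x - 7776
which factors as (x - 6)^5. The eigenvalues (with algebraic multiplicities) are λ = 6 with multiplicity 5.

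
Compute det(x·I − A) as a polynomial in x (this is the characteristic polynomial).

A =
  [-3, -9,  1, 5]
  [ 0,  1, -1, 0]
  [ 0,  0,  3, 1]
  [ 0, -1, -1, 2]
x^4 - 3*x^3 - 6*x^2 + 28*x - 24

Expanding det(x·I − A) (e.g. by cofactor expansion or by noting that A is similar to its Jordan form J, which has the same characteristic polynomial as A) gives
  χ_A(x) = x^4 - 3*x^3 - 6*x^2 + 28*x - 24
which factors as (x - 2)^3*(x + 3). The eigenvalues (with algebraic multiplicities) are λ = -3 with multiplicity 1, λ = 2 with multiplicity 3.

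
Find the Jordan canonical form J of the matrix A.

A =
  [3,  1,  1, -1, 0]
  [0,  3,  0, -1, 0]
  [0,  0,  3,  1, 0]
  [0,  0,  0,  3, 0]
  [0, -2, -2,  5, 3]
J_2(3) ⊕ J_2(3) ⊕ J_1(3)

The characteristic polynomial is
  det(x·I − A) = x^5 - 15*x^4 + 90*x^3 - 270*x^2 + 405*x - 243 = (x - 3)^5

Eigenvalues and multiplicities (the geometric multiplicity of λ is n − rank(A − λI), which equals the number of Jordan blocks for λ):
  λ = 3: algebraic multiplicity = 5, geometric multiplicity = 3

Determining the block sizes for each eigenvalue:
  λ = 3: with am = 5 and gm = 3, the partition is not yet determined (e.g. several partitions of 5 into 3 parts exist). Let N = A − (3)·I. Computing rank(N^1) = 2, rank(N^2) = 0; the number of blocks of size ≥ j is rank(N^{j−1}) − rank(N^j), giving [3, 2]. So we have 2 block(s) of size 2, 1 block(s) of size 1 → block sizes [2, 2, 1]

Assembling the blocks gives a Jordan form
J =
  [3, 1, 0, 0, 0]
  [0, 3, 0, 0, 0]
  [0, 0, 3, 1, 0]
  [0, 0, 0, 3, 0]
  [0, 0, 0, 0, 3]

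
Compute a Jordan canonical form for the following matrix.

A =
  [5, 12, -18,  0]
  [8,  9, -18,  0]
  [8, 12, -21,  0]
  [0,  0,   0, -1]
J_1(-3) ⊕ J_1(-3) ⊕ J_1(-1) ⊕ J_1(-1)

The characteristic polynomial is
  det(x·I − A) = x^4 + 8*x^3 + 22*x^2 + 24*x + 9 = (x + 1)^2*(x + 3)^2

Eigenvalues and multiplicities (the geometric multiplicity of λ is n − rank(A − λI), which equals the number of Jordan blocks for λ):
  λ = -3: algebraic multiplicity = 2, geometric multiplicity = 2
  λ = -1: algebraic multiplicity = 2, geometric multiplicity = 2

Determining the block sizes for each eigenvalue:
  λ = -3: gm = am = 2, so every block has size 1 → block sizes [1, 1]
  λ = -1: gm = am = 2, so every block has size 1 → block sizes [1, 1]

Assembling the blocks gives a Jordan form
J =
  [-3,  0,  0,  0]
  [ 0, -3,  0,  0]
  [ 0,  0, -1,  0]
  [ 0,  0,  0, -1]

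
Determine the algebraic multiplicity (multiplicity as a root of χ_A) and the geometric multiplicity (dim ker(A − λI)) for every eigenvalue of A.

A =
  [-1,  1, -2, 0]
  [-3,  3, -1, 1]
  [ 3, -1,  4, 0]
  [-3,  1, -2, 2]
λ = 2: alg = 4, geom = 2

Step 1 — factor the characteristic polynomial to read off the algebraic multiplicities:
  χ_A(x) = (x - 2)^4

Step 2 — compute geometric multiplicities via the rank-nullity identity g(λ) = n − rank(A − λI):
  rank(A − (2)·I) = 2, so dim ker(A − (2)·I) = n − 2 = 2

Summary:
  λ = 2: algebraic multiplicity = 4, geometric multiplicity = 2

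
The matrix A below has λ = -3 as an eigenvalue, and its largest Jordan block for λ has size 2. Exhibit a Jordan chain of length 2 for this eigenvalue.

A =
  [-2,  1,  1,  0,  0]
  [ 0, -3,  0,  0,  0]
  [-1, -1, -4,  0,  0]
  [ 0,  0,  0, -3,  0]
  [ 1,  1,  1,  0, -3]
A Jordan chain for λ = -3 of length 2:
v_1 = (1, 0, -1, 0, 1)ᵀ
v_2 = (1, 0, 0, 0, 0)ᵀ

Let N = A − (-3)·I. We want v_2 with N^2 v_2 = 0 but N^1 v_2 ≠ 0; then v_{j-1} := N · v_j for j = 2, …, 2.

Pick v_2 = (1, 0, 0, 0, 0)ᵀ.
Then v_1 = N · v_2 = (1, 0, -1, 0, 1)ᵀ.

Sanity check: (A − (-3)·I) v_1 = (0, 0, 0, 0, 0)ᵀ = 0. ✓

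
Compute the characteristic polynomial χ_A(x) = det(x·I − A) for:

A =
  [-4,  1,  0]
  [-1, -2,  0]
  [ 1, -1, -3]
x^3 + 9*x^2 + 27*x + 27

Expanding det(x·I − A) (e.g. by cofactor expansion or by noting that A is similar to its Jordan form J, which has the same characteristic polynomial as A) gives
  χ_A(x) = x^3 + 9*x^2 + 27*x + 27
which factors as (x + 3)^3. The eigenvalues (with algebraic multiplicities) are λ = -3 with multiplicity 3.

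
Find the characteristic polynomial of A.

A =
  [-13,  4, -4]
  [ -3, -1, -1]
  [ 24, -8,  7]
x^3 + 7*x^2 + 15*x + 9

Expanding det(x·I − A) (e.g. by cofactor expansion or by noting that A is similar to its Jordan form J, which has the same characteristic polynomial as A) gives
  χ_A(x) = x^3 + 7*x^2 + 15*x + 9
which factors as (x + 1)*(x + 3)^2. The eigenvalues (with algebraic multiplicities) are λ = -3 with multiplicity 2, λ = -1 with multiplicity 1.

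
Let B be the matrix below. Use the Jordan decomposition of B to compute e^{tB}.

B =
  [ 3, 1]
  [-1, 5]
e^{tB} =
  [-t*exp(4*t) + exp(4*t), t*exp(4*t)]
  [-t*exp(4*t), t*exp(4*t) + exp(4*t)]

Strategy: write B = P · J · P⁻¹ where J is a Jordan canonical form, so e^{tB} = P · e^{tJ} · P⁻¹, and e^{tJ} can be computed block-by-block.

B has Jordan form
J =
  [4, 1]
  [0, 4]
(up to reordering of blocks).

Per-block formulas:
  For a 2×2 Jordan block J_2(4): exp(t · J_2(4)) = e^(4t)·(I + t·N), where N is the 2×2 nilpotent shift.

After assembling e^{tJ} and conjugating by P, we get:

e^{tB} =
  [-t*exp(4*t) + exp(4*t), t*exp(4*t)]
  [-t*exp(4*t), t*exp(4*t) + exp(4*t)]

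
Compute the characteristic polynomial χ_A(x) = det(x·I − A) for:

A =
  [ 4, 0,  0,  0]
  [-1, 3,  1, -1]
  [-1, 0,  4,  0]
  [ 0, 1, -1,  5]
x^4 - 16*x^3 + 96*x^2 - 256*x + 256

Expanding det(x·I − A) (e.g. by cofactor expansion or by noting that A is similar to its Jordan form J, which has the same characteristic polynomial as A) gives
  χ_A(x) = x^4 - 16*x^3 + 96*x^2 - 256*x + 256
which factors as (x - 4)^4. The eigenvalues (with algebraic multiplicities) are λ = 4 with multiplicity 4.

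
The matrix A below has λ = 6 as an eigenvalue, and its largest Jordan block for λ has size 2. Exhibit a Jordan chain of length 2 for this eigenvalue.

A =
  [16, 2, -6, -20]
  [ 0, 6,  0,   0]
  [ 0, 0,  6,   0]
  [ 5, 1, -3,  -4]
A Jordan chain for λ = 6 of length 2:
v_1 = (10, 0, 0, 5)ᵀ
v_2 = (1, 0, 0, 0)ᵀ

Let N = A − (6)·I. We want v_2 with N^2 v_2 = 0 but N^1 v_2 ≠ 0; then v_{j-1} := N · v_j for j = 2, …, 2.

Pick v_2 = (1, 0, 0, 0)ᵀ.
Then v_1 = N · v_2 = (10, 0, 0, 5)ᵀ.

Sanity check: (A − (6)·I) v_1 = (0, 0, 0, 0)ᵀ = 0. ✓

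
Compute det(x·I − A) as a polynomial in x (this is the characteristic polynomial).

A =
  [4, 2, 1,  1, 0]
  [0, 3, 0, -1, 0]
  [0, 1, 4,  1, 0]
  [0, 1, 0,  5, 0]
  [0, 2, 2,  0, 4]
x^5 - 20*x^4 + 160*x^3 - 640*x^2 + 1280*x - 1024

Expanding det(x·I − A) (e.g. by cofactor expansion or by noting that A is similar to its Jordan form J, which has the same characteristic polynomial as A) gives
  χ_A(x) = x^5 - 20*x^4 + 160*x^3 - 640*x^2 + 1280*x - 1024
which factors as (x - 4)^5. The eigenvalues (with algebraic multiplicities) are λ = 4 with multiplicity 5.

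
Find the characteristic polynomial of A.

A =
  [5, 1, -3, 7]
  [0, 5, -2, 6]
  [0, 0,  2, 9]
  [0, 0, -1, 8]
x^4 - 20*x^3 + 150*x^2 - 500*x + 625

Expanding det(x·I − A) (e.g. by cofactor expansion or by noting that A is similar to its Jordan form J, which has the same characteristic polynomial as A) gives
  χ_A(x) = x^4 - 20*x^3 + 150*x^2 - 500*x + 625
which factors as (x - 5)^4. The eigenvalues (with algebraic multiplicities) are λ = 5 with multiplicity 4.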